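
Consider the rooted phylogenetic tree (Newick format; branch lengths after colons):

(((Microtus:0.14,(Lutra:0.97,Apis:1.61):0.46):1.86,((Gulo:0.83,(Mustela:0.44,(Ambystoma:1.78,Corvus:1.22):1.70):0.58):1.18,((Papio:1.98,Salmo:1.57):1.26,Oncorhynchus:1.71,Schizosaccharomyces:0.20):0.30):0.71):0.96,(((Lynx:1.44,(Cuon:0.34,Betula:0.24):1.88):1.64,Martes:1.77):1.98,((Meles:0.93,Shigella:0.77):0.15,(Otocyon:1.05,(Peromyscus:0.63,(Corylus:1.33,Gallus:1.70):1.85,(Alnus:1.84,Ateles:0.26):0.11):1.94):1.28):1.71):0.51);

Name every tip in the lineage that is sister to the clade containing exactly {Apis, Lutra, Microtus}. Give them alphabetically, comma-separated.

Ambystoma, Corvus, Gulo, Mustela, Oncorhynchus, Papio, Salmo, Schizosaccharomyces

The clade containing exactly {Apis, Lutra, Microtus} attaches to the tree at the node subtending ((Microtus,(Lutra,Apis)),((Gulo,(Mustela,(Ambystoma,Corvus))),((Papio,Salmo),Oncorhynchus,Schizosaccharomyces))).
The other lineage descending from that same node — the sister group — is ((Gulo,(Mustela,(Ambystoma,Corvus))),((Papio,Salmo),Oncorhynchus,Schizosaccharomyces)); its 8 tips in alphabetical order are the answer.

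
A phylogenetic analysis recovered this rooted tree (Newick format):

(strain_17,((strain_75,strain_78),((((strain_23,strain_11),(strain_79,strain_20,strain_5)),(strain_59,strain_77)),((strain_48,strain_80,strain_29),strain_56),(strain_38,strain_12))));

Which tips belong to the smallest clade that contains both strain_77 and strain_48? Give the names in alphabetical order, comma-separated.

strain_11, strain_12, strain_20, strain_23, strain_29, strain_38, strain_48, strain_5, strain_56, strain_59, strain_77, strain_79, strain_80

Tracing strain_77: it sits inside (strain_59,strain_77).
Tracing strain_48: it sits inside (strain_48,strain_80,strain_29).
The smallest clade enclosing both is ((((strain_23,strain_11),(strain_79,strain_20,strain_5)),(strain_59,strain_77)),((strain_48,strain_80,strain_29),strain_56),(strain_38,strain_12)); the answer is its 13 terminal taxa in alphabetical order.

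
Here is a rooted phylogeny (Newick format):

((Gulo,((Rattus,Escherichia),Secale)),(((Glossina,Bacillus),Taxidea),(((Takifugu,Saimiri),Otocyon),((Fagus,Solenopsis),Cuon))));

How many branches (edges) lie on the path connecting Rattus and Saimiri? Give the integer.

9

The MRCA of Rattus and Saimiri is the root of the tree.
From Rattus up to that node: 4 branches. From Saimiri up to the same node: 5 branches. Total: 4 + 5 = 9.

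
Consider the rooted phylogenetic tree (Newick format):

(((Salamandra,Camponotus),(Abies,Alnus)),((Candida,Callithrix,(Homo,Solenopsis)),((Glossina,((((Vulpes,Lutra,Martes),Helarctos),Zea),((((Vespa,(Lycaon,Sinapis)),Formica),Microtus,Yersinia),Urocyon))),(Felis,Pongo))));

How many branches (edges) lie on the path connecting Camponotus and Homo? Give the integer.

The MRCA of Camponotus and Homo is the root of the tree.
From Camponotus up to that node: 3 branches. From Homo up to the same node: 4 branches. Total: 3 + 4 = 7.

7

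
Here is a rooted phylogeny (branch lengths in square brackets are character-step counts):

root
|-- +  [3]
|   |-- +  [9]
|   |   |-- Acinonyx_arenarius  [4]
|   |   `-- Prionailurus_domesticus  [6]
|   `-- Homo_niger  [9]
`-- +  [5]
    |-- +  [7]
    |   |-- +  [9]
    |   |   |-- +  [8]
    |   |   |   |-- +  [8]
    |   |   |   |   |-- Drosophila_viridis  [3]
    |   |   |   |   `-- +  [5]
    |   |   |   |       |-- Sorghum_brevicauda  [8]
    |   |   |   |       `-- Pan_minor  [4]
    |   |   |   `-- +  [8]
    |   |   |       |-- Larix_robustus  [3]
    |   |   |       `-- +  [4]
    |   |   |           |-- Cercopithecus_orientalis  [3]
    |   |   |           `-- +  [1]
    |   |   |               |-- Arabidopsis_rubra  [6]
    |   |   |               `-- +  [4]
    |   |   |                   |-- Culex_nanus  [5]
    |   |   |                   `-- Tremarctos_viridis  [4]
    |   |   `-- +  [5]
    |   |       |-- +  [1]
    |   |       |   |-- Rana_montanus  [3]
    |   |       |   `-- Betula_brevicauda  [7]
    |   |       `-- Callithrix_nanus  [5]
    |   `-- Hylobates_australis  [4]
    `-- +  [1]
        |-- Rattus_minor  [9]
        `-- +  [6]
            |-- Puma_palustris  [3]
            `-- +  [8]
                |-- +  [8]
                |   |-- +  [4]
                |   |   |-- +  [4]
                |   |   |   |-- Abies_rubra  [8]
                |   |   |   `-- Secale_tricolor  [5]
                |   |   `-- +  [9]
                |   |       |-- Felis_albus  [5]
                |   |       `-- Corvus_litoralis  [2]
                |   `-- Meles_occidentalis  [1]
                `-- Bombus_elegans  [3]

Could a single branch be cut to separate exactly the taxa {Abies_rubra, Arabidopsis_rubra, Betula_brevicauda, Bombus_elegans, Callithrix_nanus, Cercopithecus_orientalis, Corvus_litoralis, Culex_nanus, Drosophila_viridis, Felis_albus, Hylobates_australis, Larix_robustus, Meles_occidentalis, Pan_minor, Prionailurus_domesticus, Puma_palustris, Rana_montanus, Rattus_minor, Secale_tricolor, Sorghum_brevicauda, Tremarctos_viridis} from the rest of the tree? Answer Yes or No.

No

The MRCA of the listed taxa is the root, so the smallest clade containing them is the whole tree.
That clade also contains Acinonyx_arenarius, Homo_niger, which are not in the proposed group, so the group is not monophyletic.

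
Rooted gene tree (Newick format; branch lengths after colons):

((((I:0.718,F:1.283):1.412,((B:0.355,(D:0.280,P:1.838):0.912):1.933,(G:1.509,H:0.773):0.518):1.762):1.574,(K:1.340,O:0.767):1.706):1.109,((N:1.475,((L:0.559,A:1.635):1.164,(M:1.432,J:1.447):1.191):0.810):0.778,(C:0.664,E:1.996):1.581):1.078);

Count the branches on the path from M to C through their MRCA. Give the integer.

6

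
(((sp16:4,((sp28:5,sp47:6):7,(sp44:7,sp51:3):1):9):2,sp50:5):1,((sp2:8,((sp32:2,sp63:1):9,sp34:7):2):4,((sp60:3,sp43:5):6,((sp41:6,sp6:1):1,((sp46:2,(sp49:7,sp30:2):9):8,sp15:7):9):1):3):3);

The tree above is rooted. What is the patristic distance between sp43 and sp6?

14

The path runs sp43 → … → MRCA → … → sp6; the MRCA is the node subtending ((sp60,sp43),((sp41,sp6),((sp46,(sp49,sp30)),sp15))).
Branch lengths along that path: 5 + 6 + 1 + 1 + 1 = 14.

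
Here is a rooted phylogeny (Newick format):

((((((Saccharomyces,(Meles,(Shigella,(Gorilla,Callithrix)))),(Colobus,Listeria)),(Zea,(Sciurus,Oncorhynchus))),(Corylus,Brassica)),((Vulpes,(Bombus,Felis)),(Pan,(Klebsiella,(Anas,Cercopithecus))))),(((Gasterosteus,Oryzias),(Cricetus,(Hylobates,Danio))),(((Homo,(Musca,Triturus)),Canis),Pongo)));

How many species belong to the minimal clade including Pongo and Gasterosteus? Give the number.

The MRCA of Pongo and Gasterosteus is the node subtending (((Gasterosteus,Oryzias),(Cricetus,(Hylobates,Danio))),(((Homo,(Musca,Triturus)),Canis),Pongo)).
That clade contains 10 terminal taxa: Canis, Cricetus, Danio, Gasterosteus, Homo, Hylobates, Musca, Oryzias, Pongo, Triturus.

10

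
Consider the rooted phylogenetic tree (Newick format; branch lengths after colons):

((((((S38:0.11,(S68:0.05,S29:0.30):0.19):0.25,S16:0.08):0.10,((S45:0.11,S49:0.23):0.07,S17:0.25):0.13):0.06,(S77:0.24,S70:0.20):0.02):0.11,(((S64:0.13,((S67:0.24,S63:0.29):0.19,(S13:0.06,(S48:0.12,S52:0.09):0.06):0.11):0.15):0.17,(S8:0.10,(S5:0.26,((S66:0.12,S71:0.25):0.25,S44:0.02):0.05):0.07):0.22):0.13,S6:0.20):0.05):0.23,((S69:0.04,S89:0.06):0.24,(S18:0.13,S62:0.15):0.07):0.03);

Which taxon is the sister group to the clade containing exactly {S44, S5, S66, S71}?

S8

The clade containing exactly {S44, S5, S66, S71} attaches to the tree at the node subtending (S8,(S5,((S66,S71),S44))).
The other lineage descending from that same node — the sister group — is the single tip S8.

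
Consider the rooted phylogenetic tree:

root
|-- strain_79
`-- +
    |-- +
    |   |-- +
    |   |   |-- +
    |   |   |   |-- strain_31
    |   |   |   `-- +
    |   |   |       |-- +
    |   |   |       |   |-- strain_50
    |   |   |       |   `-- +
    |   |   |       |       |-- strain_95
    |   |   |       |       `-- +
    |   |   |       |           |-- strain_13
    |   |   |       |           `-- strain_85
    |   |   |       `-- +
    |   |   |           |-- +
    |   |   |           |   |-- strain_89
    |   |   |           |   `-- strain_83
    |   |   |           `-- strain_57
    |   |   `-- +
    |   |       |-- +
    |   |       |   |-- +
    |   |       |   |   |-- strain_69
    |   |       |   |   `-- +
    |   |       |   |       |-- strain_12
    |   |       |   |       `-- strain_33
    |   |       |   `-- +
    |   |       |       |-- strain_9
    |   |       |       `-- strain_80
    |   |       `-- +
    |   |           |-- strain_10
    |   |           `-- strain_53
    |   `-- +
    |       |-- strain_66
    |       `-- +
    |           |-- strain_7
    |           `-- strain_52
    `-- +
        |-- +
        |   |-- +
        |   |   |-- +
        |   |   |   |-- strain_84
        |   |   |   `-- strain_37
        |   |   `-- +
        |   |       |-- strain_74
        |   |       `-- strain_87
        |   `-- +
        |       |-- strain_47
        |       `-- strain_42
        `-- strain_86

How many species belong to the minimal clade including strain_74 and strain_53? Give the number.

The MRCA of strain_74 and strain_53 is the node subtending ((((strain_31,((strain_50,(strain_95,(strain_13,strain_85))),((strain_89,strain_83),strain_57))),(((strain_69,(strain_12,strain_33)),(strain_9,strain_80)),(strain_10,strain_53))),(strain_66,(strain_7,strain_52))),((((strain_84,strain_37),(strain_74,strain_87)),(strain_47,strain_42)),strain_86)).
That clade contains 25 terminal taxa: strain_10, strain_12, strain_13, strain_31, strain_33, strain_37, strain_42, strain_47, strain_50, strain_52, strain_53, strain_57, strain_66, strain_69, strain_7, strain_74, strain_80, strain_83, strain_84, strain_85, strain_86, strain_87, strain_89, strain_9, strain_95.

25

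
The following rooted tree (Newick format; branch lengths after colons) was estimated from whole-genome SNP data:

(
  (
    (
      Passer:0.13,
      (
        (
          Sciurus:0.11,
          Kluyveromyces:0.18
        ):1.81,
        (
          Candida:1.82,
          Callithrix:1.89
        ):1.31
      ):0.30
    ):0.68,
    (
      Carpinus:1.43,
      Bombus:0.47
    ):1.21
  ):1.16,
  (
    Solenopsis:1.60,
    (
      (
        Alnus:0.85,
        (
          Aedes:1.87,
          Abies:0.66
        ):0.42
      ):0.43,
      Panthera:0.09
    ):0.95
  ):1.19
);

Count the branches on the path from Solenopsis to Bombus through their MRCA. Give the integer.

5

The MRCA of Solenopsis and Bombus is the root of the tree.
From Solenopsis up to that node: 2 branches. From Bombus up to the same node: 3 branches. Total: 2 + 3 = 5.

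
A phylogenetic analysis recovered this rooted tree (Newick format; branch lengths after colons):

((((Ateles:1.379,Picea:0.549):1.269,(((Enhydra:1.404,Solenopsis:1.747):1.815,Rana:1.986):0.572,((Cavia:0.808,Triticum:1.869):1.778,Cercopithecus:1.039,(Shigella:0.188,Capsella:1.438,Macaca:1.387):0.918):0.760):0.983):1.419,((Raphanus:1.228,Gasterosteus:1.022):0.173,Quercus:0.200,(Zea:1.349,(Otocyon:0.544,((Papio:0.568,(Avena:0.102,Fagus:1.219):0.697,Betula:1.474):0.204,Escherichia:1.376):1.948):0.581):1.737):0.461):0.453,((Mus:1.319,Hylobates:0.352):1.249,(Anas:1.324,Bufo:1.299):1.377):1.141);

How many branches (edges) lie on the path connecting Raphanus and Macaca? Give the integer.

The MRCA of Raphanus and Macaca is the node subtending (((Ateles,Picea),(((Enhydra,Solenopsis),Rana),((Cavia,Triticum),Cercopithecus,(Shigella,Capsella,Macaca)))),((Raphanus,Gasterosteus),Quercus,(Zea,(Otocyon,((Papio,(Avena,Fagus),Betula),Escherichia))))).
From Raphanus up to that node: 3 branches. From Macaca up to the same node: 5 branches. Total: 3 + 5 = 8.

8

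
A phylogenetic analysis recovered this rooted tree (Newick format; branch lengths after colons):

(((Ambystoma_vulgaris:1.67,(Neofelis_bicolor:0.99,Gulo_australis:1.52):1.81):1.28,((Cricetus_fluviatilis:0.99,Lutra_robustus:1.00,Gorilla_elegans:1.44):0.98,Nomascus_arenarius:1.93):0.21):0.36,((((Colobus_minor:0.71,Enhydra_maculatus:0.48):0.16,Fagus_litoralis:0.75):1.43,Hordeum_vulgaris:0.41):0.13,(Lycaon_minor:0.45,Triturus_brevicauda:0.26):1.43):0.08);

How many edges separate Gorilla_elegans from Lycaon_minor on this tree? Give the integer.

7

The MRCA of Gorilla_elegans and Lycaon_minor is the root of the tree.
From Gorilla_elegans up to that node: 4 branches. From Lycaon_minor up to the same node: 3 branches. Total: 4 + 3 = 7.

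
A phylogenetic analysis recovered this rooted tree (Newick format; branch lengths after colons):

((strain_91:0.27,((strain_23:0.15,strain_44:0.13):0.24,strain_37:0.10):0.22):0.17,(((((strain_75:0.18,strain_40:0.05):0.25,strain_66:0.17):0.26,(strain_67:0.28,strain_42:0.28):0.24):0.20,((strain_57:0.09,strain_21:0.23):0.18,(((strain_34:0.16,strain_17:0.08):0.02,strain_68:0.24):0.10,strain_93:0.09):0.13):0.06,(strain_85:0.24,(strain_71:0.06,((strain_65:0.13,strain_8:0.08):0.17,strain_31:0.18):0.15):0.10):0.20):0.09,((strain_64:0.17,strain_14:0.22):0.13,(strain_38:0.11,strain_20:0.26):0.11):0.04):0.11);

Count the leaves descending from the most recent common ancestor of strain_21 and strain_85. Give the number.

16

The MRCA of strain_21 and strain_85 is the node subtending ((((strain_75,strain_40),strain_66),(strain_67,strain_42)),((strain_57,strain_21),(((strain_34,strain_17),strain_68),strain_93)),(strain_85,(strain_71,((strain_65,strain_8),strain_31)))).
That clade contains 16 terminal taxa: strain_17, strain_21, strain_31, strain_34, strain_40, strain_42, strain_57, strain_65, strain_66, strain_67, strain_68, strain_71, strain_75, strain_8, strain_85, strain_93.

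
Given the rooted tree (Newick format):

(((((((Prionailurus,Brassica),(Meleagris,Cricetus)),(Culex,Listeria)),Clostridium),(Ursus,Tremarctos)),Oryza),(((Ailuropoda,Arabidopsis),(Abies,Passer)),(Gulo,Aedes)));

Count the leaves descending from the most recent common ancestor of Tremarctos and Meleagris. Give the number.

9

The MRCA of Tremarctos and Meleagris is the node subtending (((((Prionailurus,Brassica),(Meleagris,Cricetus)),(Culex,Listeria)),Clostridium),(Ursus,Tremarctos)).
That clade contains 9 terminal taxa: Brassica, Clostridium, Cricetus, Culex, Listeria, Meleagris, Prionailurus, Tremarctos, Ursus.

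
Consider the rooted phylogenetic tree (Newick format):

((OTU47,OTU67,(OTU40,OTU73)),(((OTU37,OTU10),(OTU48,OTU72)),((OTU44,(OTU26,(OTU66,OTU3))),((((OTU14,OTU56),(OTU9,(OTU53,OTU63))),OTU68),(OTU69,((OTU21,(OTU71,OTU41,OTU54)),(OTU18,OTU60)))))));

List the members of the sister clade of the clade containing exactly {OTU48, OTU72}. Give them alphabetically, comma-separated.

The clade containing exactly {OTU48, OTU72} attaches to the tree at the node subtending ((OTU37,OTU10),(OTU48,OTU72)).
The other lineage descending from that same node — the sister group — is (OTU37,OTU10); its 2 tips in alphabetical order are the answer.

OTU10, OTU37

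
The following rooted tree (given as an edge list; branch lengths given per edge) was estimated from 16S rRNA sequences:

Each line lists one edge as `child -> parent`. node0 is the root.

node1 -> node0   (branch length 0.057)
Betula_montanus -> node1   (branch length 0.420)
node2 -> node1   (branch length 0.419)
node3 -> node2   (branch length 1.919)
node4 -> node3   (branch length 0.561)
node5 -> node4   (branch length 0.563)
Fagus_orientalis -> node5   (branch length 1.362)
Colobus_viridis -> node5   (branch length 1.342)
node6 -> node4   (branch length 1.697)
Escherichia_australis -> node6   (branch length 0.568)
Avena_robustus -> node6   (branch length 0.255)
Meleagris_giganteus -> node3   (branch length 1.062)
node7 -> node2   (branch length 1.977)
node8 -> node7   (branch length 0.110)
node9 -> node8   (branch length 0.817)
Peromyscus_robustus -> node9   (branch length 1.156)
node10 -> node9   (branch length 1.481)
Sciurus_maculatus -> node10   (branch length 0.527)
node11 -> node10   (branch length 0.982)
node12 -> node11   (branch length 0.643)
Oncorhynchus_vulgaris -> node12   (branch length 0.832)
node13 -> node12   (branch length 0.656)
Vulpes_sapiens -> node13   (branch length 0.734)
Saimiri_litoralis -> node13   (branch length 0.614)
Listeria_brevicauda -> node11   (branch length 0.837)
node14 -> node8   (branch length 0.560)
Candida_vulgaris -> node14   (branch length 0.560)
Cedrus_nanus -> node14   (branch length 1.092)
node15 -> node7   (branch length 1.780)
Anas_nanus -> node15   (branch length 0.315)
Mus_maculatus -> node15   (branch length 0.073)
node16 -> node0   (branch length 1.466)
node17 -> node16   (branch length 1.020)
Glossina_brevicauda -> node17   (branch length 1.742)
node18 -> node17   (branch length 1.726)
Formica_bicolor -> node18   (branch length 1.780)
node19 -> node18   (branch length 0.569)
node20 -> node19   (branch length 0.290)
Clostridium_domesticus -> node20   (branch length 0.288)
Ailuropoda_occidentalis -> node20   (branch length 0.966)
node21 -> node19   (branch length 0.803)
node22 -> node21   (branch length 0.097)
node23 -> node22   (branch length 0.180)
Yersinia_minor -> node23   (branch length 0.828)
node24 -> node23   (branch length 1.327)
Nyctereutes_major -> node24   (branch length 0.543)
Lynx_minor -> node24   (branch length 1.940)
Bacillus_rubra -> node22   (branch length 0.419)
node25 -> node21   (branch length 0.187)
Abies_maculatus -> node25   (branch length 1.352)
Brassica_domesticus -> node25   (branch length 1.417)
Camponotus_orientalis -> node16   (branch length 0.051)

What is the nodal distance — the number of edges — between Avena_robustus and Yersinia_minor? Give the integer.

The MRCA of Avena_robustus and Yersinia_minor is the root of the tree.
From Avena_robustus up to that node: 6 branches. From Yersinia_minor up to the same node: 8 branches. Total: 6 + 8 = 14.

14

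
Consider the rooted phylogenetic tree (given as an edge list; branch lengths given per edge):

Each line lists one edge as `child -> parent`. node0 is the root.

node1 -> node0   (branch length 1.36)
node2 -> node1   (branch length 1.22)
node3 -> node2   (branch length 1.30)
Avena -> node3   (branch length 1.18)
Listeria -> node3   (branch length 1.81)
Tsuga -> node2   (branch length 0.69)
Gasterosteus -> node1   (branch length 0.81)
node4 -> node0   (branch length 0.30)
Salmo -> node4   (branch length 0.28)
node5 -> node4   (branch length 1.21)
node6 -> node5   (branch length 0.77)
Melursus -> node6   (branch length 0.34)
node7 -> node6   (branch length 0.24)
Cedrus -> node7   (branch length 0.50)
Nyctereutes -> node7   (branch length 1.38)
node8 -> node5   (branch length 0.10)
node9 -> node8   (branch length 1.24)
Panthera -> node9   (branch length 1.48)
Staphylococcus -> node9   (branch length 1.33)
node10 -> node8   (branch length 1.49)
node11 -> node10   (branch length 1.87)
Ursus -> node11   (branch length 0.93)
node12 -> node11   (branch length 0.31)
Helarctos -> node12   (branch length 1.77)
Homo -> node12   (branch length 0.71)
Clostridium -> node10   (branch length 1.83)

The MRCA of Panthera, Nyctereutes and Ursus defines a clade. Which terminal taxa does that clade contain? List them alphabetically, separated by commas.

Cedrus, Clostridium, Helarctos, Homo, Melursus, Nyctereutes, Panthera, Staphylococcus, Ursus

Tracing Panthera: it sits inside (Panthera,Staphylococcus).
Tracing Nyctereutes: it sits inside (Cedrus,Nyctereutes).
Tracing Ursus: it sits inside (Ursus,(Helarctos,Homo)).
The smallest clade enclosing all 3 is ((Melursus,(Cedrus,Nyctereutes)),((Panthera,Staphylococcus),((Ursus,(Helarctos,Homo)),Clostridium))); the answer is its 9 terminal taxa in alphabetical order.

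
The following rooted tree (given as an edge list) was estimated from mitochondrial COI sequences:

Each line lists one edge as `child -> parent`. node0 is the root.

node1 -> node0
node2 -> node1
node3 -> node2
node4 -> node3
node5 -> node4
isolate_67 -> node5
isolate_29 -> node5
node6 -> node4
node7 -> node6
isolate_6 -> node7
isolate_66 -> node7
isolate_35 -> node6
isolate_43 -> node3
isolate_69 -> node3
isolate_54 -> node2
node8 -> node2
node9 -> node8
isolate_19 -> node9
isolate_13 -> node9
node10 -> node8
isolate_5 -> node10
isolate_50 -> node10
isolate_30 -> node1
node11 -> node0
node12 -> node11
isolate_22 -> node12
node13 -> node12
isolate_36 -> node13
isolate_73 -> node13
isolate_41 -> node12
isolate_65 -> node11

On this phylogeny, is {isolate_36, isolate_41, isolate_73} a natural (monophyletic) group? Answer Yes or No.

The MRCA of the listed taxa subtends (isolate_22,(isolate_36,isolate_73),isolate_41).
That clade also contains isolate_22, which is not in the proposed group, so the group is not monophyletic.

No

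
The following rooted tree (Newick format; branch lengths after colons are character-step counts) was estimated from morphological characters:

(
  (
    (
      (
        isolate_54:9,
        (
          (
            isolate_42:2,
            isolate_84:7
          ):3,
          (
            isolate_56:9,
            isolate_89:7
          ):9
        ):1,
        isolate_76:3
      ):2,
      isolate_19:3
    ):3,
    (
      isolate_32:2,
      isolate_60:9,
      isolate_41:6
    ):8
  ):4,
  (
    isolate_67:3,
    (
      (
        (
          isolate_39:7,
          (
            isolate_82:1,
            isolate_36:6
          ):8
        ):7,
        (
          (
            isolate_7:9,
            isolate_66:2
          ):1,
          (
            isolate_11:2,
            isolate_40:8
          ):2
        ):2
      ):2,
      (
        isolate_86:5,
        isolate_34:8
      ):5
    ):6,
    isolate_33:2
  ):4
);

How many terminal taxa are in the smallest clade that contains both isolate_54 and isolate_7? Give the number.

21

The MRCA of isolate_54 and isolate_7 is the root, so the clade is the entire tree.
That clade contains 21 terminal taxa: isolate_11, isolate_19, isolate_32, isolate_33, isolate_34, isolate_36, isolate_39, isolate_40, isolate_41, isolate_42, isolate_54, isolate_56, isolate_60, isolate_66, isolate_67, isolate_7, isolate_76, isolate_82, isolate_84, isolate_86, isolate_89.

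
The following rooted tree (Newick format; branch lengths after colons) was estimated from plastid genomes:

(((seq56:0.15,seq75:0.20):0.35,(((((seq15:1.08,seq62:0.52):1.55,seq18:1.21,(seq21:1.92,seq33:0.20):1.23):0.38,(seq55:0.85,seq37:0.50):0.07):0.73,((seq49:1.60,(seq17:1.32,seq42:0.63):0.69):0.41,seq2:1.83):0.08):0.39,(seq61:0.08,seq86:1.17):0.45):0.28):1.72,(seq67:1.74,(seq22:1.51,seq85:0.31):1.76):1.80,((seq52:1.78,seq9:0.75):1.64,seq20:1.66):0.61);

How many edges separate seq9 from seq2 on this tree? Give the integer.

8

The MRCA of seq9 and seq2 is the root of the tree.
From seq9 up to that node: 3 branches. From seq2 up to the same node: 5 branches. Total: 3 + 5 = 8.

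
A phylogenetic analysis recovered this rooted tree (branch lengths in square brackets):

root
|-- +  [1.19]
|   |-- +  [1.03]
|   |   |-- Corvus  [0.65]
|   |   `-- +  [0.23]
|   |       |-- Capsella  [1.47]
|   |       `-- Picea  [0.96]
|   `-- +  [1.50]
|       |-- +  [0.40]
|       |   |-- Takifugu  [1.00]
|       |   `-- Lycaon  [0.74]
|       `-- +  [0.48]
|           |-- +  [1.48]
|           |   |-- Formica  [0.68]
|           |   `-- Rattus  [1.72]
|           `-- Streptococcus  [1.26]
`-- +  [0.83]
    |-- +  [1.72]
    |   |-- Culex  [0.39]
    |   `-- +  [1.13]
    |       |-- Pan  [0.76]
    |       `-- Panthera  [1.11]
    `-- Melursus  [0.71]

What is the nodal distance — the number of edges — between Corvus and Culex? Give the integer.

6

The MRCA of Corvus and Culex is the root of the tree.
From Corvus up to that node: 3 branches. From Culex up to the same node: 3 branches. Total: 3 + 3 = 6.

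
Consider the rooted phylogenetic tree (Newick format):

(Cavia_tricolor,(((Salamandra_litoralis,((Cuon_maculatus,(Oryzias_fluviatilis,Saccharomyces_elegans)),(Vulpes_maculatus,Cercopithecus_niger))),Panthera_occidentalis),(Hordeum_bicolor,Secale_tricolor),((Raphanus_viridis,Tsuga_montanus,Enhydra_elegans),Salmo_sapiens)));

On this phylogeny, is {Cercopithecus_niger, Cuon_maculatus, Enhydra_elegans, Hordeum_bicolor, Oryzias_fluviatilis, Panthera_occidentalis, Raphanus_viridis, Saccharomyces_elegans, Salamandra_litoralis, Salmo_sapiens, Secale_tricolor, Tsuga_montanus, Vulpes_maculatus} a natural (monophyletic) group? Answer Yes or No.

Yes

The most recent common ancestor of these taxa subtends (((Salamandra_litoralis,((Cuon_maculatus,(Oryzias_fluviatilis,Saccharomyces_elegans)),(Vulpes_maculatus,Cercopithecus_niger))),Panthera_occidentalis),(Hordeum_bicolor,Secale_tricolor),((Raphanus_viridis,Tsuga_montanus,Enhydra_elegans),Salmo_sapiens)).
That clade has exactly 13 tips — every listed taxon and nothing else — so the group is monophyletic.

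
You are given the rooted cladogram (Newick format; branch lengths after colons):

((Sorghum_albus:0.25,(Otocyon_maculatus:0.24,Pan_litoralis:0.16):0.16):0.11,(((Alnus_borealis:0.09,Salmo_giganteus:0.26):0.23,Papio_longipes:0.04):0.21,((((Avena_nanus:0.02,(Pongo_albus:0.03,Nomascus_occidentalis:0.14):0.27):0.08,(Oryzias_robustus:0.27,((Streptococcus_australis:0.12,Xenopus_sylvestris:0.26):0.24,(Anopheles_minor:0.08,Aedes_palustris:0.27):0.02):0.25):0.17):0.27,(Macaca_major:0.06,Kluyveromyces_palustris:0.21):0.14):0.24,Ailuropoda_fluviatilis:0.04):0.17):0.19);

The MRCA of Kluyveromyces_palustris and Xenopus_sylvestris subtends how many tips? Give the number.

10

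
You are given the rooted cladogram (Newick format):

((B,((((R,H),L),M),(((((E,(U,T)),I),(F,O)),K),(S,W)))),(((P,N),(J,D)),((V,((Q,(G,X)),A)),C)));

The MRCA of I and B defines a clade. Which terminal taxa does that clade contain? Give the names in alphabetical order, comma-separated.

Tracing I: it sits inside ((E,(U,T)),I).
Tracing B: it sits inside (B,((((R,H),L),M),(((((E,(U,T)),I),(F,O)),K),(S,W)))).
The smallest clade enclosing both is (B,((((R,H),L),M),(((((E,(U,T)),I),(F,O)),K),(S,W)))); the answer is its 14 terminal taxa in alphabetical order.

B, E, F, H, I, K, L, M, O, R, S, T, U, W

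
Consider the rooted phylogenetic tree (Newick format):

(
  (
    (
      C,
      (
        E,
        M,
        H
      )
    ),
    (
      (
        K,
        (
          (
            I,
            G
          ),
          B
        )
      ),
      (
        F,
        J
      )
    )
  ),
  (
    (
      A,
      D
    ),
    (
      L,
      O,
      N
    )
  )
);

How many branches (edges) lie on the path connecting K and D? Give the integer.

The MRCA of K and D is the root of the tree.
From K up to that node: 4 branches. From D up to the same node: 3 branches. Total: 4 + 3 = 7.

7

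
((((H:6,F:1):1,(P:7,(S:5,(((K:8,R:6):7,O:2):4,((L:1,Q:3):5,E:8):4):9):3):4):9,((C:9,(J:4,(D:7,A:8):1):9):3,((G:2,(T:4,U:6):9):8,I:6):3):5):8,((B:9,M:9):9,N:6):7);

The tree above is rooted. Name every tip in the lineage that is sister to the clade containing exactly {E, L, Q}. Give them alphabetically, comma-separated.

K, O, R

The clade containing exactly {E, L, Q} attaches to the tree at the node subtending (((K,R),O),((L,Q),E)).
The other lineage descending from that same node — the sister group — is ((K,R),O); its 3 tips in alphabetical order are the answer.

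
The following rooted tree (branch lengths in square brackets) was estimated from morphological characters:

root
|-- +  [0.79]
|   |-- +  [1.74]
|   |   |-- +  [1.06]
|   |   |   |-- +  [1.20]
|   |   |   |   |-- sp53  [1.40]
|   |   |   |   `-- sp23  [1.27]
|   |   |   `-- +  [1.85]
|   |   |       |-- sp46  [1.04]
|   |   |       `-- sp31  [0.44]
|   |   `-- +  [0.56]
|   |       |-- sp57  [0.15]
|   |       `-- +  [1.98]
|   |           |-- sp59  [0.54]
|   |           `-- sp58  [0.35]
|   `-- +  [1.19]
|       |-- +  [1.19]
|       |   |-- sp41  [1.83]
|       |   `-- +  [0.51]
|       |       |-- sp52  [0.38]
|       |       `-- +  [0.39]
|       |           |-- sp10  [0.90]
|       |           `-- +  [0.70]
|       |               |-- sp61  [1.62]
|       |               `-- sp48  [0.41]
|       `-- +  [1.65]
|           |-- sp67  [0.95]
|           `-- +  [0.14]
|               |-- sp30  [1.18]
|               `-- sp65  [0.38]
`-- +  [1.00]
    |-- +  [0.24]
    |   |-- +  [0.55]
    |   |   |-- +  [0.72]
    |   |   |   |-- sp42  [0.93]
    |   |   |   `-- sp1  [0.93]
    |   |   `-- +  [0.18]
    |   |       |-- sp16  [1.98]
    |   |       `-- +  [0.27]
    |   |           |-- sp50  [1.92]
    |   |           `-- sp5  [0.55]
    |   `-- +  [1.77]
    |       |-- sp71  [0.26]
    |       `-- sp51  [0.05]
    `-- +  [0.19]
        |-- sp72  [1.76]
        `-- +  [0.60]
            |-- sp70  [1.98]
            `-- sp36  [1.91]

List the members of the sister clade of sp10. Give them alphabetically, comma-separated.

sp10 attaches to the tree at the node subtending (sp10,(sp61,sp48)).
The other lineage descending from that same node — the sister group — is (sp61,sp48); its 2 tips in alphabetical order are the answer.

sp48, sp61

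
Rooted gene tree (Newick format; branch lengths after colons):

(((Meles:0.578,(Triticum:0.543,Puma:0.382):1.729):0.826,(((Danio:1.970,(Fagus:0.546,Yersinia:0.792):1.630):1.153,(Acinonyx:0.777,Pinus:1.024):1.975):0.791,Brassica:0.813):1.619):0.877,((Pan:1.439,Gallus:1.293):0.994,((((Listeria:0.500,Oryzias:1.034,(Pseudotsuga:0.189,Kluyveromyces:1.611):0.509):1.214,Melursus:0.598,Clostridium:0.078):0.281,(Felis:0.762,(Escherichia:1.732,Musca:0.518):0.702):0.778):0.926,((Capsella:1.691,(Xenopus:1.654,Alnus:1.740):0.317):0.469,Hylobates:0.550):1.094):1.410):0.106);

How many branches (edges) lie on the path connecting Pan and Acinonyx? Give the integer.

8

The MRCA of Pan and Acinonyx is the root of the tree.
From Pan up to that node: 3 branches. From Acinonyx up to the same node: 5 branches. Total: 3 + 5 = 8.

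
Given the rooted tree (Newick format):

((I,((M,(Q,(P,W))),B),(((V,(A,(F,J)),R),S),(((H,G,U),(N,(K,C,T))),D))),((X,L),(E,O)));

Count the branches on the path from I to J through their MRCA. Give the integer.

The MRCA of I and J is the node subtending (I,((M,(Q,(P,W))),B),(((V,(A,(F,J)),R),S),(((H,G,U),(N,(K,C,T))),D))).
From I up to that node: 1 branch. From J up to the same node: 6 branches. Total: 1 + 6 = 7.

7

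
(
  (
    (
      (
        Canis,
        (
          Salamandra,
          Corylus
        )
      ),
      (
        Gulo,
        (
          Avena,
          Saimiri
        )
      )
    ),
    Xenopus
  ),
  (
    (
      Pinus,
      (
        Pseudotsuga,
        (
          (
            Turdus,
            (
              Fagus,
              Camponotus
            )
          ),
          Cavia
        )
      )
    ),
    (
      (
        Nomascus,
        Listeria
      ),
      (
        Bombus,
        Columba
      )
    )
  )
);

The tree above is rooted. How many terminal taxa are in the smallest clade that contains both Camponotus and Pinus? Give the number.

The MRCA of Camponotus and Pinus is the node subtending (Pinus,(Pseudotsuga,((Turdus,(Fagus,Camponotus)),Cavia))).
That clade contains 6 terminal taxa: Camponotus, Cavia, Fagus, Pinus, Pseudotsuga, Turdus.

6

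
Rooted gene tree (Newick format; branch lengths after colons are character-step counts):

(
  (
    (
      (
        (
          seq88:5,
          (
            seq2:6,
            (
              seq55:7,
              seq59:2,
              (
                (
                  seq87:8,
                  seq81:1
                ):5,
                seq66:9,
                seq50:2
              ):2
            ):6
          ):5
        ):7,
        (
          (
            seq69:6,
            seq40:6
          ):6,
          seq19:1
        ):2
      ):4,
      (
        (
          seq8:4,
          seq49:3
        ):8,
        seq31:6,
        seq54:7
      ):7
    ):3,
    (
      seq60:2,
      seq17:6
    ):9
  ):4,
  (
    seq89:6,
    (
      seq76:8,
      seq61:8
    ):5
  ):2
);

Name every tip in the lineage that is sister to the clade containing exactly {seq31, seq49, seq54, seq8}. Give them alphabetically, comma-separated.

The clade containing exactly {seq31, seq49, seq54, seq8} attaches to the tree at the node subtending (((seq88,(seq2,(seq55,seq59,((seq87,seq81),seq66,seq50)))),((seq69,seq40),seq19)),((seq8,seq49),seq31,seq54)).
The other lineage descending from that same node — the sister group — is ((seq88,(seq2,(seq55,seq59,((seq87,seq81),seq66,seq50)))),((seq69,seq40),seq19)); its 11 tips in alphabetical order are the answer.

seq19, seq2, seq40, seq50, seq55, seq59, seq66, seq69, seq81, seq87, seq88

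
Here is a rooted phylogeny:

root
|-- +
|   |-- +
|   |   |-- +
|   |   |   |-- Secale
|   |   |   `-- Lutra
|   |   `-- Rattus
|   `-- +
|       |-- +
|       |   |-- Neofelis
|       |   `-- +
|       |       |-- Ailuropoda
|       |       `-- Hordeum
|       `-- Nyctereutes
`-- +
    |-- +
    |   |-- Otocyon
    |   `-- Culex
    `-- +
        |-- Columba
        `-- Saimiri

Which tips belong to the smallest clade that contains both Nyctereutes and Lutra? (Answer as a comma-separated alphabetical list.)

Ailuropoda, Hordeum, Lutra, Neofelis, Nyctereutes, Rattus, Secale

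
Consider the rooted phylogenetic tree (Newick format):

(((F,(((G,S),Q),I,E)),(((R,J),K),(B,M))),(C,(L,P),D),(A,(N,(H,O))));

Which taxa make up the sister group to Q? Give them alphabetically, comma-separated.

Q attaches to the tree at the node subtending ((G,S),Q).
The other lineage descending from that same node — the sister group — is (G,S); its 2 tips in alphabetical order are the answer.

G, S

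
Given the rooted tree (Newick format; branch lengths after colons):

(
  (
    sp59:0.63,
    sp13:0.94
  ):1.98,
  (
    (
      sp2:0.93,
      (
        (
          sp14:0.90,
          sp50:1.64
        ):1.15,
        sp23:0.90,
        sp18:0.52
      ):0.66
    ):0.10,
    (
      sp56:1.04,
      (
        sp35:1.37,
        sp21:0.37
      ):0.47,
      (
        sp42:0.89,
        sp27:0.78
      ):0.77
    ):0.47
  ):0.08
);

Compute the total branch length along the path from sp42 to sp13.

The path runs sp42 → … → MRCA → … → sp13; the MRCA is the root of the tree.
Branch lengths along that path: 0.89 + 0.77 + 0.47 + 0.08 + 1.98 + 0.94 = 5.13.

5.13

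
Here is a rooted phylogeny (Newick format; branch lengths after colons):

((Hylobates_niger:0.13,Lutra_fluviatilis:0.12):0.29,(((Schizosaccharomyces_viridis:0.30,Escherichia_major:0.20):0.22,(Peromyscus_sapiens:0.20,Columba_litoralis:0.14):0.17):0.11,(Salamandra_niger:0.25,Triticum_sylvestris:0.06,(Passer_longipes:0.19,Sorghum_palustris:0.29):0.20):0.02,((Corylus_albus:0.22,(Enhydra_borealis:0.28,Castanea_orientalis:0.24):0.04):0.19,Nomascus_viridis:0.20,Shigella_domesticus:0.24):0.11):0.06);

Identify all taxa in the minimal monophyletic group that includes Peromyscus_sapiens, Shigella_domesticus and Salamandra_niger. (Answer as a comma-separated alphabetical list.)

Tracing Peromyscus_sapiens: it sits inside (Peromyscus_sapiens,Columba_litoralis).
Tracing Shigella_domesticus: it sits inside ((Corylus_albus,(Enhydra_borealis,Castanea_orientalis)),Nomascus_viridis,Shigella_domesticus).
Tracing Salamandra_niger: it sits inside (Salamandra_niger,Triticum_sylvestris,(Passer_longipes,Sorghum_palustris)).
The smallest clade enclosing all 3 is (((Schizosaccharomyces_viridis,Escherichia_major),(Peromyscus_sapiens,Columba_litoralis)),(Salamandra_niger,Triticum_sylvestris,(Passer_longipes,Sorghum_palustris)),((Corylus_albus,(Enhydra_borealis,Castanea_orientalis)),Nomascus_viridis,Shigella_domesticus)); the answer is its 13 terminal taxa in alphabetical order.

Castanea_orientalis, Columba_litoralis, Corylus_albus, Enhydra_borealis, Escherichia_major, Nomascus_viridis, Passer_longipes, Peromyscus_sapiens, Salamandra_niger, Schizosaccharomyces_viridis, Shigella_domesticus, Sorghum_palustris, Triticum_sylvestris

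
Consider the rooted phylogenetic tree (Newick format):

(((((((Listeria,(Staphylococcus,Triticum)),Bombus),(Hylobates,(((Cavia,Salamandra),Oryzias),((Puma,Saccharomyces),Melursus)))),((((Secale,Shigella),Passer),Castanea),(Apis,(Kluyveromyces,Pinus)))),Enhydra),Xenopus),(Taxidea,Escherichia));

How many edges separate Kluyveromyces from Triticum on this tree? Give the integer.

The MRCA of Kluyveromyces and Triticum is the node subtending ((((Listeria,(Staphylococcus,Triticum)),Bombus),(Hylobates,(((Cavia,Salamandra),Oryzias),((Puma,Saccharomyces),Melursus)))),((((Secale,Shigella),Passer),Castanea),(Apis,(Kluyveromyces,Pinus)))).
From Kluyveromyces up to that node: 4 branches. From Triticum up to the same node: 5 branches. Total: 4 + 5 = 9.

9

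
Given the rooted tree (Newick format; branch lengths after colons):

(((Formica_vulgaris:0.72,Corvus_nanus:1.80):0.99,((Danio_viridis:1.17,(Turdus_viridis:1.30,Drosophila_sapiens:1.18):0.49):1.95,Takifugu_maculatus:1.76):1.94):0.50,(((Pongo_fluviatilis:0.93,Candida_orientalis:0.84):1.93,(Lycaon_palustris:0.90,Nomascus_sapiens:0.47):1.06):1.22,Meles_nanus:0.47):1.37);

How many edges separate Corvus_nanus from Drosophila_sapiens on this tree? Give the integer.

6

The MRCA of Corvus_nanus and Drosophila_sapiens is the node subtending ((Formica_vulgaris,Corvus_nanus),((Danio_viridis,(Turdus_viridis,Drosophila_sapiens)),Takifugu_maculatus)).
From Corvus_nanus up to that node: 2 branches. From Drosophila_sapiens up to the same node: 4 branches. Total: 2 + 4 = 6.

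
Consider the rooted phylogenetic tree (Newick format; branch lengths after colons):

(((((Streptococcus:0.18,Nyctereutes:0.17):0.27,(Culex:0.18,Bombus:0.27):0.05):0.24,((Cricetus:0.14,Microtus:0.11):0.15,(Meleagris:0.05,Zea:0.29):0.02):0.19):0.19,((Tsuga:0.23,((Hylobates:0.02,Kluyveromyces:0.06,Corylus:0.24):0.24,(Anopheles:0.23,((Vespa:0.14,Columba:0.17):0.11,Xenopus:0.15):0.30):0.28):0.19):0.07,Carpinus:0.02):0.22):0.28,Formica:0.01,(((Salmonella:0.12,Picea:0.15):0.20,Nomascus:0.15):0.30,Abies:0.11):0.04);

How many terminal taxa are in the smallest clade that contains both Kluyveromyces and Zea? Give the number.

17

The MRCA of Kluyveromyces and Zea is the node subtending ((((Streptococcus,Nyctereutes),(Culex,Bombus)),((Cricetus,Microtus),(Meleagris,Zea))),((Tsuga,((Hylobates,Kluyveromyces,Corylus),(Anopheles,((Vespa,Columba),Xenopus)))),Carpinus)).
That clade contains 17 terminal taxa: Anopheles, Bombus, Carpinus, Columba, Corylus, Cricetus, Culex, Hylobates, Kluyveromyces, Meleagris, Microtus, Nyctereutes, Streptococcus, Tsuga, Vespa, Xenopus, Zea.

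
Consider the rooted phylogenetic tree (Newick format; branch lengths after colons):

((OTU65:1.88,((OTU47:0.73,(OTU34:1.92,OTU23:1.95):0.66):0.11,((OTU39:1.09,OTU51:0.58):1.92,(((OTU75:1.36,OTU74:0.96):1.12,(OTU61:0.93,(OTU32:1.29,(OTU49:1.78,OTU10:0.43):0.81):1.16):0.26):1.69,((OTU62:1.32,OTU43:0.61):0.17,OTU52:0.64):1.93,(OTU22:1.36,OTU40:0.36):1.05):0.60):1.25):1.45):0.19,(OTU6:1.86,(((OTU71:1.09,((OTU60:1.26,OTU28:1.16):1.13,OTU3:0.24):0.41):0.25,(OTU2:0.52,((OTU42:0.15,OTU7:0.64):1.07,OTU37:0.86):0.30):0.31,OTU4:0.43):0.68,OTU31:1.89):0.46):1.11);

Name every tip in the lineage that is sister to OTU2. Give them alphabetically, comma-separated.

OTU37, OTU42, OTU7

OTU2 attaches to the tree at the node subtending (OTU2,((OTU42,OTU7),OTU37)).
The other lineage descending from that same node — the sister group — is ((OTU42,OTU7),OTU37); its 3 tips in alphabetical order are the answer.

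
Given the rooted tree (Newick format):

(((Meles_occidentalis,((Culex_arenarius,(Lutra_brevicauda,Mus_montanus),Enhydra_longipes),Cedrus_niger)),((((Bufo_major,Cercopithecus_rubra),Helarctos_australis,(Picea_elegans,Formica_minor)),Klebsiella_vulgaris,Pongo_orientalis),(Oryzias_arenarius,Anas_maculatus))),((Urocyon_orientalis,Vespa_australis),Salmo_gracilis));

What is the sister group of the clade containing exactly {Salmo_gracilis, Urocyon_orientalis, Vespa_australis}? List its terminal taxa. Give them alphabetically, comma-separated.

The clade containing exactly {Salmo_gracilis, Urocyon_orientalis, Vespa_australis} attaches directly to the root of the tree.
The other lineage descending from that same node — the sister group — is ((Meles_occidentalis,((Culex_arenarius,(Lutra_brevicauda,Mus_montanus),Enhydra_longipes),Cedrus_niger)),((((Bufo_major,Cercopithecus_rubra),Helarctos_australis,(Picea_elegans,Formica_minor)),Klebsiella_vulgaris,Pongo_orientalis),(Oryzias_arenarius,Anas_maculatus))); its 15 tips in alphabetical order are the answer.

Anas_maculatus, Bufo_major, Cedrus_niger, Cercopithecus_rubra, Culex_arenarius, Enhydra_longipes, Formica_minor, Helarctos_australis, Klebsiella_vulgaris, Lutra_brevicauda, Meles_occidentalis, Mus_montanus, Oryzias_arenarius, Picea_elegans, Pongo_orientalis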